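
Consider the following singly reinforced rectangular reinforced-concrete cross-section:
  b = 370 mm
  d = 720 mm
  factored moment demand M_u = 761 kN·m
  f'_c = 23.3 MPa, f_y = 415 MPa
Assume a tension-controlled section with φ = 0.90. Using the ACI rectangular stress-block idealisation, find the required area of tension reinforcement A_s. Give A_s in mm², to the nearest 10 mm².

A_s ≈ 3240 mm²

M_n = M_u/φ = 761/0.90 = 845.556 kN·m.
With M_n = 0.85 f'_c a b (d − a/2), solve the quadratic for a:
a = d − √(d² − 2M_n/(0.85 f'_c b)) = 720 − √(720² − 2 × 845.556×10⁶/(0.85 × 23.3 × 370)) = 183.70 mm.
A_s = 0.85 f'_c a b / f_y = 0.85 × 23.3 × 183.70 × 370 / 415 = 3243.7 mm².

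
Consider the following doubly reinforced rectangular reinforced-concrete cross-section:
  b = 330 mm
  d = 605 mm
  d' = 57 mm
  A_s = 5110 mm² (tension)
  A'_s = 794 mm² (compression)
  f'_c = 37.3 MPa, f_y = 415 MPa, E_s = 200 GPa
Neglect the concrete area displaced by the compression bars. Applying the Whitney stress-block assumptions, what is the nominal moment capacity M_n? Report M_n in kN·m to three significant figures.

M_n ≈ 1110 kN·m

Assume both tension and compression steel yield.
Net tension couple steel: A_s − A'_s = 4316 mm².
a = (A_s − A'_s) f_y / (0.85 f'_c b) = 1791140/(0.85 × 37.3 × 330) = 171.19 mm.
c = a/β₁ = 171.19/0.784 = 218.35 mm; ε'_s = 0.003(c − d')/c = 0.0022 ≥ f_y/E_s = 0.0021, so compression steel does yield.
M_n = (A_s − A'_s) f_y (d − a/2) + A'_s f_y (d − d') = [1791140 × (605 − 85.595) + 329510 × (605 − 57)] × 10⁻⁶ = 930.33 + 180.57 = 1110.90 kN·m.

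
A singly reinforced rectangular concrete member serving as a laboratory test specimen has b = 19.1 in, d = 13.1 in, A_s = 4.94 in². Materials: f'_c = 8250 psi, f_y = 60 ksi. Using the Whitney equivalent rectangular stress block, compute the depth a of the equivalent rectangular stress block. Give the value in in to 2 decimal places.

T = A_s f_y = 4.94 × 60 = 296.4 kips.
a = T/(0.85 f'_c b) = 296.4/(0.85 × 8.25 × 19.1) = 2.21 in.

a ≈ 2.21 in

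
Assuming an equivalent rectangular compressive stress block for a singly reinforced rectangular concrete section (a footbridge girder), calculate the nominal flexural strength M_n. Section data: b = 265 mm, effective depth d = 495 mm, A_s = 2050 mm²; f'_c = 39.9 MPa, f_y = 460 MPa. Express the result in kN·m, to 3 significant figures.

T = A_s f_y = 2050 × 460 = 943000 N = 943 kN.
From C = T: a = T/(0.85 f'_c b) = 943000/(0.85 × 39.9 × 265) = 104.92 mm.
M_n = T(d − a/2) = 943 kN × (495 − 52.46) mm = 417.32 kN·m.

M_n ≈ 417 kN·m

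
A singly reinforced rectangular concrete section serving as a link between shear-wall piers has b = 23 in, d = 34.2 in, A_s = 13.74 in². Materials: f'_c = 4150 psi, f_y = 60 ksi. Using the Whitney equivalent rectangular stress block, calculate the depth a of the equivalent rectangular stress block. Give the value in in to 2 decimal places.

a ≈ 10.16 in

T = A_s f_y = 13.74 × 60 = 824.4 kips.
a = T/(0.85 f'_c b) = 824.4/(0.85 × 4.15 × 23) = 10.16 in.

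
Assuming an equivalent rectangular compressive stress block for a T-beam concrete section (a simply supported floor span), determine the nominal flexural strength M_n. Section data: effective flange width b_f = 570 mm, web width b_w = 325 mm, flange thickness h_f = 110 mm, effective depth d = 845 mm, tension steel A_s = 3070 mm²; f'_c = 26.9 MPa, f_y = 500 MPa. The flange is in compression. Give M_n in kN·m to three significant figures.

Tension: T = A_s f_y = 3070 × 500 = 1535000 N.
Try a within the flange: a = T/(0.85 f'_c b_f) = 1535000/(0.85 × 26.9 × 570) = 117.78 mm.
a = 117.78 > h_f = 110 mm: the block extends into the web. Split into flange-overhang and web parts.
C_f = 0.85 f'_c (b_f − b_w) h_f = 0.85 × 26.9 × (570 − 325) × 110 = 616212 N.
Remaining web compression depth: a_w = (T − C_f)/(0.85 f'_c b_w) = (1535000 − 616212)/(0.85 × 26.9 × 325) = 123.64 mm.
M_n = C_f(d − h_f/2) + (T − C_f)(d − a_w/2) = 616212 × (845 − 55) + 918788 × (845 − 61.82) = 486.81 + 719.58 = 1206.39 × 10⁶ N·mm.
M_n = 1206.39 kN·m.

M_n ≈ 1210 kN·m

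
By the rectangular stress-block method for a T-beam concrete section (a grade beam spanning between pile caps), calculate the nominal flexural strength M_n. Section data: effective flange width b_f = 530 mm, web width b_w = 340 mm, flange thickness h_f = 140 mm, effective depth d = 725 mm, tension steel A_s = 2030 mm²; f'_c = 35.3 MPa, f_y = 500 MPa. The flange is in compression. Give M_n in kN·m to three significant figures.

Tension: T = A_s f_y = 2030 × 500 = 1015000 N.
Try a within the flange: a = T/(0.85 f'_c b_f) = 1015000/(0.85 × 35.3 × 530) = 63.83 mm.
Since a = 63.83 ≤ h_f = 140 mm, the stress block lies entirely in the flange; analyse as a rectangular beam of width b_f.
M_n = T(d − a/2) = 1015000 × (725 − 31.915) = 703.48 × 10⁶ N·mm.
M_n = 703.48 kN·m.

M_n ≈ 703 kN·m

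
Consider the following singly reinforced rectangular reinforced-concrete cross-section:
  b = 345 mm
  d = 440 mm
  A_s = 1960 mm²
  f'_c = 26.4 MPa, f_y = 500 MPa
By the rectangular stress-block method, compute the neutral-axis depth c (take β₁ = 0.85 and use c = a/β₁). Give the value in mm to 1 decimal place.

T = A_s f_y = 1960 × 500 = 980000 N = 980 kN.
Setting C = 0.85 f'_c a b equal to T: a = 980000/(0.85 × 26.4 × 345) = 126.586 mm.
With β₁ = 0.85, c = a/β₁ = 126.586/0.85 = 148.9 mm.

c ≈ 148.9 mm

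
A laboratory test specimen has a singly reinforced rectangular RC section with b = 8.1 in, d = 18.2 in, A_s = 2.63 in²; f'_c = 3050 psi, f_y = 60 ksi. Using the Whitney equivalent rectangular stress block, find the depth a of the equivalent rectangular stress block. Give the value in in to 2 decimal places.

a ≈ 7.51 in

T = A_s f_y = 2.63 × 60 = 157.8 kips.
a = T/(0.85 f'_c b) = 157.8/(0.85 × 3.05 × 8.1) = 7.51 in.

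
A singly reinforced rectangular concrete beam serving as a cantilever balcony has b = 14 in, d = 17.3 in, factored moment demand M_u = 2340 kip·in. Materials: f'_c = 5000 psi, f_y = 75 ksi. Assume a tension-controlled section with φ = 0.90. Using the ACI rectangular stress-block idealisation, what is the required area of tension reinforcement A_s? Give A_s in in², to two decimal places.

A_s ≈ 2.18 in²

M_n = M_u/φ = 2340/0.90 = 2600 kip·in.
From M_n = 0.85 f'_c a b (d − a/2):
a = d − √(d² − 2M_n/(0.85 f'_c b)) = 17.3 − √(17.3² − 2 × 2600/(0.85 × 5 × 14)) = 2.743 in.
A_s = 0.85 f'_c a b / f_y = 0.85 × 5 × 2.743 × 14 / 75 = 2.176 in².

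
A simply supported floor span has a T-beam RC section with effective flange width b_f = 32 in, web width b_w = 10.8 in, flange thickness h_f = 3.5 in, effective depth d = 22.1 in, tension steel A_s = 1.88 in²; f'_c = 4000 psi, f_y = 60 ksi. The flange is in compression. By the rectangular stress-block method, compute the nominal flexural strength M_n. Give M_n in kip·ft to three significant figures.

Tension: T = A_s f_y = 1.88 × 60 = 112.8 kips.
Try a within the flange: a = T/(0.85 f'_c b_f) = 112.8/(0.85 × 4 × 32) = 1.037 in.
Since a = 1.037 ≤ h_f = 3.5 in, the stress block lies entirely in the flange; analyse as a rectangular beam of width b_f.
M_n = T(d − a/2) = 112.8 × (22.1 − 0.5185) = 2434.4 kip·in.
M_n = 2434.4/12 = 202.87 kip·ft.

M_n ≈ 203 kip·ft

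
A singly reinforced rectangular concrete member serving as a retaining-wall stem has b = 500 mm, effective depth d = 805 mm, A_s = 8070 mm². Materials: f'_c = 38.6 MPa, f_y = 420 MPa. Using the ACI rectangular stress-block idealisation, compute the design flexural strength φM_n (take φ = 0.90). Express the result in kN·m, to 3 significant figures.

T = A_s f_y = 8070 × 420 = 3389400 N = 3389.4 kN.
From C = T: a = T/(0.85 f'_c b) = 3389400/(0.85 × 38.6 × 500) = 206.61 mm.
M_n = T(d − a/2) = 3389.4 kN × (805 − 103.305) mm = 2378.33 kN·m.
φM_n = 0.90 × 2378.33 = 2140.50 kN·m.

φM_n ≈ 2140 kN·m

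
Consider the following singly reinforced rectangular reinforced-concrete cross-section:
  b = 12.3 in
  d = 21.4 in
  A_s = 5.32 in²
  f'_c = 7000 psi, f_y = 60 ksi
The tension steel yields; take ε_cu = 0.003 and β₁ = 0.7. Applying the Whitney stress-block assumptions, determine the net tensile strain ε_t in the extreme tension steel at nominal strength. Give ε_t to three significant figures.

ε_t ≈ 0.00730

a = A_s f_y/(0.85 f'_c b) = 4.362 in.
β₁ = 0.7, so c = a/β₁ = 4.362/0.7 = 6.231 in.
From the linear strain diagram with ε_cu = 0.003: ε_t = 0.003 (d − c)/c = 0.003 × (21.4 − 6.231)/6.231 = 0.00730.
Since ε_t ≥ 0.005, the section is tension-controlled.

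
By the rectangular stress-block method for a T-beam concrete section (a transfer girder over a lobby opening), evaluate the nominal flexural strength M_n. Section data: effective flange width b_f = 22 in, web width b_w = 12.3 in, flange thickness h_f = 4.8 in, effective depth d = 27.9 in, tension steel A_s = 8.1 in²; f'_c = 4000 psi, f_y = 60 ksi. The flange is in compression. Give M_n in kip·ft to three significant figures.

Tension: T = A_s f_y = 8.1 × 60 = 486 kips.
Try a within the flange: a = T/(0.85 f'_c b_f) = 486/(0.85 × 4 × 22) = 6.497 in.
a = 6.497 > h_f = 4.8 in: the block extends into the web. Split into flange-overhang and web parts.
C_f = 0.85 f'_c (b_f − b_w) h_f = 0.85 × 4 × (22 − 12.3) × 4.8 = 158.3 kips.
Remaining web compression depth: a_w = (T − C_f)/(0.85 f'_c b_w) = (486 − 158.3)/(0.85 × 4 × 12.3) = 7.836 in.
M_n = C_f(d − h_f/2) + (T − C_f)(d − a_w/2) = 158.3 × (27.9 − 2.4) + 327.7 × (27.9 − 3.918) = 4036.7 + 7858.9 = 11895.6 kip·in.
M_n = 11895.6/12 = 991.30 kip·ft.

M_n ≈ 991 kip·ft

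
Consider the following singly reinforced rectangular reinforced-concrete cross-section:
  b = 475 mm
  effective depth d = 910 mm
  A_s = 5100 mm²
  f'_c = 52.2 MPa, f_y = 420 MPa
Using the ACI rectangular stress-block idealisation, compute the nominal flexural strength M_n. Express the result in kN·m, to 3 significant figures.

M_n ≈ 1840 kN·m

T = A_s f_y = 5100 × 420 = 2142000 N = 2142 kN.
From C = T: a = T/(0.85 f'_c b) = 2142000/(0.85 × 52.2 × 475) = 101.63 mm.
M_n = T(d − a/2) = 2142 kN × (910 − 50.815) mm = 1840.37 kN·m.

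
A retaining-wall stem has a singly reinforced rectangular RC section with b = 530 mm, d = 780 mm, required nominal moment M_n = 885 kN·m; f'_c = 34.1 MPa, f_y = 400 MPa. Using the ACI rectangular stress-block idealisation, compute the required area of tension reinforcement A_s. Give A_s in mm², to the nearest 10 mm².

A_s ≈ 2990 mm²

With M_n = 0.85 f'_c a b (d − a/2), solve the quadratic for a:
a = d − √(d² − 2M_n/(0.85 f'_c b)) = 780 − √(780² − 2 × 885×10⁶/(0.85 × 34.1 × 530)) = 77.73 mm.
A_s = 0.85 f'_c a b / f_y = 0.85 × 34.1 × 77.73 × 530 / 400 = 2985.2 mm².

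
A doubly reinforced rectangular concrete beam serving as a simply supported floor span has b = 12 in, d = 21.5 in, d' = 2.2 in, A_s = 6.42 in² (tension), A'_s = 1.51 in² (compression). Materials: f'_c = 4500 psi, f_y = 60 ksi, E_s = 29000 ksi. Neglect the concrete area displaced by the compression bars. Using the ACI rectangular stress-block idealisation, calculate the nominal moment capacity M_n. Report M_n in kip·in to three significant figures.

Assume both steels yield.
a = (A_s − A'_s) f_y/(0.85 f'_c b) = (6.42 − 1.51) × 60/(0.85 × 4.5 × 12) = 6.418 in.
c = a/β₁ = 6.418/0.825 = 7.779 in; ε'_s = 0.003(c − d')/c = 0.0022 ≥ ε_y = 0.0021, so the compression steel yields.
M_n = (A_s − A'_s) f_y (d − a/2) + A'_s f_y (d − d') = 294.6 × (21.5 − 3.209) + 90.6 × (21.5 − 2.2) = 5388.5 + 1748.6 = 7137.1 kip·in.

M_n ≈ 7140 kip·in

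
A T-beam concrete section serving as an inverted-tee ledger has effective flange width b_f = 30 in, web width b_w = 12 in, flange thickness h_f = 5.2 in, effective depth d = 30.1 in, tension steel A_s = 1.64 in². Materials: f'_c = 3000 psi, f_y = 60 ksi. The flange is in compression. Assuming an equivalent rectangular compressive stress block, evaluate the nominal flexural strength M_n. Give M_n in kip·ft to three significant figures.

M_n ≈ 242 kip·ft

Tension: T = A_s f_y = 1.64 × 60 = 98.4 kips.
Try a within the flange: a = T/(0.85 f'_c b_f) = 98.4/(0.85 × 3 × 30) = 1.286 in.
Since a = 1.286 ≤ h_f = 5.2 in, the stress block lies entirely in the flange; analyse as a rectangular beam of width b_f.
M_n = T(d − a/2) = 98.4 × (30.1 − 0.643) = 2898.6 kip·in.
M_n = 2898.6/12 = 241.55 kip·ft.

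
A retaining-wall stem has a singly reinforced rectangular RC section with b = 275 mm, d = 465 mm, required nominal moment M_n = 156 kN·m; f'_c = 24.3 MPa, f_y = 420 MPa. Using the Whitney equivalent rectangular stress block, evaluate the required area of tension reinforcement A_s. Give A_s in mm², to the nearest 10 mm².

A_s ≈ 860 mm²

With M_n = 0.85 f'_c a b (d − a/2), solve the quadratic for a:
a = d − √(d² − 2M_n/(0.85 f'_c b)) = 465 − √(465² − 2 × 156×10⁶/(0.85 × 24.3 × 275)) = 63.38 mm.
A_s = 0.85 f'_c a b / f_y = 0.85 × 24.3 × 63.38 × 275 / 420 = 857.2 mm².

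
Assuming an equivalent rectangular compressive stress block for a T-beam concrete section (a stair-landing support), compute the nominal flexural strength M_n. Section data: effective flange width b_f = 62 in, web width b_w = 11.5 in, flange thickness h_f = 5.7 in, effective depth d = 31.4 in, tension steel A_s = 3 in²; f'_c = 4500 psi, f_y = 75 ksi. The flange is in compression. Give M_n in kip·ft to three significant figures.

M_n ≈ 580 kip·ft

Tension: T = A_s f_y = 3 × 75 = 225 kips.
Try a within the flange: a = T/(0.85 f'_c b_f) = 225/(0.85 × 4.5 × 62) = 0.949 in.
Since a = 0.949 ≤ h_f = 5.7 in, the stress block lies entirely in the flange; analyse as a rectangular beam of width b_f.
M_n = T(d − a/2) = 225 × (31.4 − 0.4745) = 6958.2 kip·in.
M_n = 6958.2/12 = 579.85 kip·ft.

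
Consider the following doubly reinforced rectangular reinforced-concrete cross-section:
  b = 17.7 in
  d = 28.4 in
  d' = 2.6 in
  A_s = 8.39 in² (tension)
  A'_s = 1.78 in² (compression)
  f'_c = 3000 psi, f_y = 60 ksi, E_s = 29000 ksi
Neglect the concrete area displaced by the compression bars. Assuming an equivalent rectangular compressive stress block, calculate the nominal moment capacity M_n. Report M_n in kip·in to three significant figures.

Assume both steels yield.
a = (A_s − A'_s) f_y/(0.85 f'_c b) = (8.39 − 1.78) × 60/(0.85 × 3 × 17.7) = 8.787 in.
c = a/β₁ = 8.787/0.85 = 10.338 in; ε'_s = 0.003(c − d')/c = 0.0022 ≥ ε_y = 0.0021, so the compression steel yields.
M_n = (A_s − A'_s) f_y (d − a/2) + A'_s f_y (d − d') = 396.6 × (28.4 − 4.3935) + 106.8 × (28.4 − 2.6) = 9521.0 + 2755.4 = 12276.4 kip·in.

M_n ≈ 12300 kip·in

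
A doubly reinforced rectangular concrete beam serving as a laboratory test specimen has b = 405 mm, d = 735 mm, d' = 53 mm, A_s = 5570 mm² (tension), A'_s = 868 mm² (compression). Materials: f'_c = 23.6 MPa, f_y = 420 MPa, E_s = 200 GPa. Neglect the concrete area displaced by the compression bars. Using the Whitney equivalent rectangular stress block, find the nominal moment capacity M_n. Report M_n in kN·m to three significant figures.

M_n ≈ 1460 kN·m

Assume both tension and compression steel yield.
Net tension couple steel: A_s − A'_s = 4702 mm².
a = (A_s − A'_s) f_y / (0.85 f'_c b) = 1974840/(0.85 × 23.6 × 405) = 243.08 mm.
c = a/β₁ = 243.08/0.85 = 285.98 mm; ε'_s = 0.003(c − d')/c = 0.0024 ≥ f_y/E_s = 0.0021, so compression steel does yield.
M_n = (A_s − A'_s) f_y (d − a/2) + A'_s f_y (d − d') = [1974840 × (735 − 121.54) + 364560 × (735 − 53)] × 10⁻⁶ = 1211.49 + 248.63 = 1460.12 kN·m.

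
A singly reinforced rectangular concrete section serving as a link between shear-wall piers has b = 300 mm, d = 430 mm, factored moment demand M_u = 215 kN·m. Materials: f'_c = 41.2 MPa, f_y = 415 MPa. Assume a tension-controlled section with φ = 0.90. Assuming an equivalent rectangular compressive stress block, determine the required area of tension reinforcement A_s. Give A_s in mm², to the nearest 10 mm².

M_n = M_u/φ = 215/0.90 = 238.889 kN·m.
With M_n = 0.85 f'_c a b (d − a/2), solve the quadratic for a:
a = d − √(d² − 2M_n/(0.85 f'_c b)) = 430 − √(430² − 2 × 238.889×10⁶/(0.85 × 41.2 × 300)) = 56.61 mm.
A_s = 0.85 f'_c a b / f_y = 0.85 × 41.2 × 56.61 × 300 / 415 = 1433.1 mm².

A_s ≈ 1430 mm²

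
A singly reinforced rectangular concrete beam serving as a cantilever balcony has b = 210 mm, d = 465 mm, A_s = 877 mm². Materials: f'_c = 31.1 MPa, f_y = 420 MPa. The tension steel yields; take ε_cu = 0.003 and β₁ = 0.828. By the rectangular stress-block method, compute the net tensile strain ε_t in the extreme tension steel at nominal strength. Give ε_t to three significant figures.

a = A_s f_y/(0.85 f'_c b) = 66.35 mm.
β₁ = 0.828, so c = a/β₁ = 66.35/0.828 = 80.13 mm.
From the linear strain diagram with ε_cu = 0.003: ε_t = 0.003 (d − c)/c = 0.003 × (465 − 80.13)/80.13 = 0.0144.
Since ε_t ≥ 0.005, the section is tension-controlled.

ε_t ≈ 0.0144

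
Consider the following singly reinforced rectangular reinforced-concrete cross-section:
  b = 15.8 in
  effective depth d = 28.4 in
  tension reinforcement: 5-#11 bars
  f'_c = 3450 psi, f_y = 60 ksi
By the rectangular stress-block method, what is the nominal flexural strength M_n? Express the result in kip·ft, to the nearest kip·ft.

A_s = 5 × 1.56 = 7.8 in².
T = A_s f_y = 7.8 × 60 = 468 kips.
a = T/(0.85 f'_c b) = 468/(0.85 × 3.45 × 15.8) = 10.101 in.
M_n = T(d − a/2) = 468 × (28.4 − 5.0505) = 10927.6 kip·in = 10927.6/12 = 910.63 kip·ft.

M_n ≈ 911 kip·ft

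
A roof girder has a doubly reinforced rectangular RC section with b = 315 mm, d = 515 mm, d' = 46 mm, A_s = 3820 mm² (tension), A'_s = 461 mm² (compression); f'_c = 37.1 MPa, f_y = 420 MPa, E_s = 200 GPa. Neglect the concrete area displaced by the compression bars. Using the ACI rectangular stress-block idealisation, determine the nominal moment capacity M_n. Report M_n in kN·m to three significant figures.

M_n ≈ 717 kN·m

Assume both tension and compression steel yield.
Net tension couple steel: A_s − A'_s = 3359 mm².
a = (A_s − A'_s) f_y / (0.85 f'_c b) = 1410780/(0.85 × 37.1 × 315) = 142.02 mm.
c = a/β₁ = 142.02/0.785 = 180.92 mm; ε'_s = 0.003(c − d')/c = 0.0022 ≥ f_y/E_s = 0.0021, so compression steel does yield.
M_n = (A_s − A'_s) f_y (d − a/2) + A'_s f_y (d − d') = [1410780 × (515 − 71.01) + 193620 × (515 − 46)] × 10⁻⁶ = 626.37 + 90.81 = 717.18 kN·m.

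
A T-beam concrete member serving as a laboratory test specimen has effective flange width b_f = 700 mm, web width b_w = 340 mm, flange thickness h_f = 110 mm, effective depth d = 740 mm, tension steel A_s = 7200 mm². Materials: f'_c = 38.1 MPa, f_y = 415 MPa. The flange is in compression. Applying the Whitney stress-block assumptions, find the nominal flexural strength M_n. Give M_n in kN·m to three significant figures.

M_n ≈ 2010 kN·m

Tension: T = A_s f_y = 7200 × 415 = 2988000 N.
Try a within the flange: a = T/(0.85 f'_c b_f) = 2988000/(0.85 × 38.1 × 700) = 131.81 mm.
a = 131.81 > h_f = 110 mm: the block extends into the web. Split into flange-overhang and web parts.
C_f = 0.85 f'_c (b_f − b_w) h_f = 0.85 × 38.1 × (700 − 340) × 110 = 1282446 N.
Remaining web compression depth: a_w = (T − C_f)/(0.85 f'_c b_w) = (2988000 − 1282446)/(0.85 × 38.1 × 340) = 154.90 mm.
M_n = C_f(d − h_f/2) + (T − C_f)(d − a_w/2) = 1282446 × (740 − 55) + 1705554 × (740 − 77.45) = 878.48 + 1130.01 = 2008.49 × 10⁶ N·mm.
M_n = 2008.49 kN·m.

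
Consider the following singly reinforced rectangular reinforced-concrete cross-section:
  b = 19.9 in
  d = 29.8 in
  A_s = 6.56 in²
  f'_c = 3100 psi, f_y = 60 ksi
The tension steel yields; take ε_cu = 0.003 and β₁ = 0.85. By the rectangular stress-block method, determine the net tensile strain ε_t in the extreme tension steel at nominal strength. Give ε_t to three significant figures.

ε_t ≈ 0.00712

a = A_s f_y/(0.85 f'_c b) = 7.506 in.
β₁ = 0.85, so c = a/β₁ = 7.506/0.85 = 8.831 in.
From the linear strain diagram with ε_cu = 0.003: ε_t = 0.003 (d − c)/c = 0.003 × (29.8 − 8.831)/8.831 = 0.00712.
Since ε_t ≥ 0.005, the section is tension-controlled.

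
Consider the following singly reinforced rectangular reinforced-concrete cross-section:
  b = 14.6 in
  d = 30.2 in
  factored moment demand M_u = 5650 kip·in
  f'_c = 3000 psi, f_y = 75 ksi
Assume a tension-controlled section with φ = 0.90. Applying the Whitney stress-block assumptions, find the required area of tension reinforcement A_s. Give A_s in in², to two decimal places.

A_s ≈ 3.09 in²

M_n = M_u/φ = 5650/0.90 = 6277.78 kip·in.
From M_n = 0.85 f'_c a b (d − a/2):
a = d − √(d² − 2M_n/(0.85 f'_c b)) = 30.2 − √(30.2² − 2 × 6277.78/(0.85 × 3 × 14.6)) = 6.225 in.
A_s = 0.85 f'_c a b / f_y = 0.85 × 3 × 6.225 × 14.6 / 75 = 3.090 in².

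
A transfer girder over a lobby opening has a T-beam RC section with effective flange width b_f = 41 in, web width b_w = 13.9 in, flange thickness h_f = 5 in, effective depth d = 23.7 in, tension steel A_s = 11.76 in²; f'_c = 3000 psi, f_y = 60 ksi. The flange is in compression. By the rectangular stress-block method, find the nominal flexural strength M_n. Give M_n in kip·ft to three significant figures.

Tension: T = A_s f_y = 11.76 × 60 = 705.6 kips.
Try a within the flange: a = T/(0.85 f'_c b_f) = 705.6/(0.85 × 3 × 41) = 6.749 in.
a = 6.749 > h_f = 5 in: the block extends into the web. Split into flange-overhang and web parts.
C_f = 0.85 f'_c (b_f − b_w) h_f = 0.85 × 3 × (41 − 13.9) × 5 = 345.5 kips.
Remaining web compression depth: a_w = (T − C_f)/(0.85 f'_c b_w) = (705.6 − 345.5)/(0.85 × 3 × 13.9) = 10.159 in.
M_n = C_f(d − h_f/2) + (T − C_f)(d − a_w/2) = 345.5 × (23.7 − 2.5) + 360.1 × (23.7 − 5.0795) = 7324.6 + 6705.2 = 14029.8 kip·in.
M_n = 14029.8/12 = 1169.15 kip·ft.

M_n ≈ 1170 kip·ft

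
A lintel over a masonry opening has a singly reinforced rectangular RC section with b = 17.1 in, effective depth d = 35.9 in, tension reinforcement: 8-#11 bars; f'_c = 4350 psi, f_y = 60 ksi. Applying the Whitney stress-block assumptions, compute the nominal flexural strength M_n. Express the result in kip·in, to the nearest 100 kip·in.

A_s = 8 × 1.56 = 12.48 in².
T = A_s f_y = 12.48 × 60 = 748.8 kips.
a = T/(0.85 f'_c b) = 748.8/(0.85 × 4.35 × 17.1) = 11.843 in.
M_n = T(d − a/2) = 748.8 × (35.9 − 5.9215) = 22447.9 kip·in.

M_n ≈ 22400 kip·in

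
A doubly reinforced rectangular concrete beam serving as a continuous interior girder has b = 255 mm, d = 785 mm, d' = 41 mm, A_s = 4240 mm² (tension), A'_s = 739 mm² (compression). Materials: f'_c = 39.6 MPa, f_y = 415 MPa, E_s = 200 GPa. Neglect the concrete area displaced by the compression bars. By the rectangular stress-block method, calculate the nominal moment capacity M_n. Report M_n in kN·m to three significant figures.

Assume both tension and compression steel yield.
Net tension couple steel: A_s − A'_s = 3501 mm².
a = (A_s − A'_s) f_y / (0.85 f'_c b) = 1452915/(0.85 × 39.6 × 255) = 169.27 mm.
c = a/β₁ = 169.27/0.767 = 220.69 mm; ε'_s = 0.003(c − d')/c = 0.0024 ≥ f_y/E_s = 0.0021, so compression steel does yield.
M_n = (A_s − A'_s) f_y (d − a/2) + A'_s f_y (d − d') = [1452915 × (785 − 84.635) + 306685 × (785 − 41)] × 10⁻⁶ = 1017.57 + 228.17 = 1245.74 kN·m.

M_n ≈ 1250 kN·m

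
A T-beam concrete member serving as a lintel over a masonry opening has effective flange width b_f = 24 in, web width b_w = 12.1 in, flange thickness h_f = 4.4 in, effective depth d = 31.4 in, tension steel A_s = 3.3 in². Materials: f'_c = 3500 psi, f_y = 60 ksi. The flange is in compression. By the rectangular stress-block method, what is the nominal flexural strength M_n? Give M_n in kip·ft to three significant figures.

M_n ≈ 495 kip·ft

Tension: T = A_s f_y = 3.3 × 60 = 198 kips.
Try a within the flange: a = T/(0.85 f'_c b_f) = 198/(0.85 × 3.5 × 24) = 2.773 in.
Since a = 2.773 ≤ h_f = 4.4 in, the stress block lies entirely in the flange; analyse as a rectangular beam of width b_f.
M_n = T(d − a/2) = 198 × (31.4 − 1.3865) = 5942.7 kip·in.
M_n = 5942.7/12 = 495.23 kip·ft.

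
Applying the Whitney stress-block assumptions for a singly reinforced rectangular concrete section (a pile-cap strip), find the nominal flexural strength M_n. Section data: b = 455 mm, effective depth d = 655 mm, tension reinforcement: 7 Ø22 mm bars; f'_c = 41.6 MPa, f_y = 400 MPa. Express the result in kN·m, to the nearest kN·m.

A_s = 7 × 380 = 2660 mm².
T = A_s f_y = 2660 × 400 = 1064000 N = 1064 kN.
From C = T: a = T/(0.85 f'_c b) = 1064000/(0.85 × 41.6 × 455) = 66.13 mm.
M_n = T(d − a/2) = 1064 kN × (655 − 33.065) mm = 661.74 kN·m.

M_n ≈ 662 kN·m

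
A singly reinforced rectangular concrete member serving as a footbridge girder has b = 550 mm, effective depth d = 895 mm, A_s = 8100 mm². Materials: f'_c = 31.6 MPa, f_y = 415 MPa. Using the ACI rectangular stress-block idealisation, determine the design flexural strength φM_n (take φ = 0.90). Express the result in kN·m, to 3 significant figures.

T = A_s f_y = 8100 × 415 = 3361500 N = 3361.5 kN.
From C = T: a = T/(0.85 f'_c b) = 3361500/(0.85 × 31.6 × 550) = 227.54 mm.
M_n = T(d − a/2) = 3361.5 kN × (895 − 113.77) mm = 2626.10 kN·m.
φM_n = 0.90 × 2626.10 = 2363.49 kN·m.

φM_n ≈ 2360 kN·m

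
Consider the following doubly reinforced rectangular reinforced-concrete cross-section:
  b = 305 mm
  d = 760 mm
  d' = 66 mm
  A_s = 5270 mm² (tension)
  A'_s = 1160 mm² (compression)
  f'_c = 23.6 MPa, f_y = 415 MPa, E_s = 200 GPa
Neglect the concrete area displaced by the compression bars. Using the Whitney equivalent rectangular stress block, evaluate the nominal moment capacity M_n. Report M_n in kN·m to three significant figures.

Assume both tension and compression steel yield.
Net tension couple steel: A_s − A'_s = 4110 mm².
a = (A_s − A'_s) f_y / (0.85 f'_c b) = 1705650/(0.85 × 23.6 × 305) = 278.78 mm.
c = a/β₁ = 278.78/0.85 = 327.98 mm; ε'_s = 0.003(c − d')/c = 0.0024 ≥ f_y/E_s = 0.0021, so compression steel does yield.
M_n = (A_s − A'_s) f_y (d − a/2) + A'_s f_y (d − d') = [1705650 × (760 − 139.39) + 481400 × (760 − 66)] × 10⁻⁶ = 1058.54 + 334.09 = 1392.63 kN·m.

M_n ≈ 1390 kN·m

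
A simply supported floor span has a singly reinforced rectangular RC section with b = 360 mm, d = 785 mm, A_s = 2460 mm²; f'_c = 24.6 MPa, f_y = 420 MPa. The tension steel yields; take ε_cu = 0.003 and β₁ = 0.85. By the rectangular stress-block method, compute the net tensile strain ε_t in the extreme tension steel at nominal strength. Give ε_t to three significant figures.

a = A_s f_y/(0.85 f'_c b) = 137.25 mm.
β₁ = 0.85, so c = a/β₁ = 137.25/0.85 = 161.47 mm.
From the linear strain diagram with ε_cu = 0.003: ε_t = 0.003 (d − c)/c = 0.003 × (785 − 161.47)/161.47 = 0.0116.
Since ε_t ≥ 0.005, the section is tension-controlled.

ε_t ≈ 0.0116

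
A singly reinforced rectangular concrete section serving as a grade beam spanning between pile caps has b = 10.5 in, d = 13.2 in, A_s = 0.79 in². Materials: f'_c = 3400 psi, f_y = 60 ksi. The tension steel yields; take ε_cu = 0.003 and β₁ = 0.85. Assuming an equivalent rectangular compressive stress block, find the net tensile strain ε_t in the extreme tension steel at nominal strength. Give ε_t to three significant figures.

a = A_s f_y/(0.85 f'_c b) = 1.562 in.
β₁ = 0.85, so c = a/β₁ = 1.562/0.85 = 1.838 in.
From the linear strain diagram with ε_cu = 0.003: ε_t = 0.003 (d − c)/c = 0.003 × (13.2 − 1.838)/1.838 = 0.0185.
Since ε_t ≥ 0.005, the section is tension-controlled.

ε_t ≈ 0.0185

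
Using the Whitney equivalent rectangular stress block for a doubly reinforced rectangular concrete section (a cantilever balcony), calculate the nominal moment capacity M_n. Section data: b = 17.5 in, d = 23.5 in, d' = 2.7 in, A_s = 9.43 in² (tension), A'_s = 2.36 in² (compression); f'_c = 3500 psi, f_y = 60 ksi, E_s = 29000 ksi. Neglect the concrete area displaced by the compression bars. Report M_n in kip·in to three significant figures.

Assume both steels yield.
a = (A_s − A'_s) f_y/(0.85 f'_c b) = (9.43 − 2.36) × 60/(0.85 × 3.5 × 17.5) = 8.148 in.
c = a/β₁ = 8.148/0.85 = 9.586 in; ε'_s = 0.003(c − d')/c = 0.0022 ≥ ε_y = 0.0021, so the compression steel yields.
M_n = (A_s − A'_s) f_y (d − a/2) + A'_s f_y (d − d') = 424.2 × (23.5 − 4.074) + 141.6 × (23.5 − 2.7) = 8240.5 + 2945.3 = 11185.8 kip·in.

M_n ≈ 11200 kip·in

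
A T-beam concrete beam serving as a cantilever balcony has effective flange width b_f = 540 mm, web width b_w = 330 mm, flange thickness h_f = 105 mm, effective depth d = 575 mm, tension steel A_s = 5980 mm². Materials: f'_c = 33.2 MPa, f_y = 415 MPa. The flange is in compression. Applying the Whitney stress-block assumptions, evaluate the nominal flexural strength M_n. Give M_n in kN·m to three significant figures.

Tension: T = A_s f_y = 5980 × 415 = 2481700 N.
Try a within the flange: a = T/(0.85 f'_c b_f) = 2481700/(0.85 × 33.2 × 540) = 162.85 mm.
a = 162.85 > h_f = 105 mm: the block extends into the web. Split into flange-overhang and web parts.
C_f = 0.85 f'_c (b_f − b_w) h_f = 0.85 × 33.2 × (540 − 330) × 105 = 622251 N.
Remaining web compression depth: a_w = (T − C_f)/(0.85 f'_c b_w) = (2481700 − 622251)/(0.85 × 33.2 × 330) = 199.67 mm.
M_n = C_f(d − h_f/2) + (T − C_f)(d − a_w/2) = 622251 × (575 − 52.5) + 1859449 × (575 − 99.835) = 325.13 + 883.55 = 1208.68 × 10⁶ N·mm.
M_n = 1208.68 kN·m.

M_n ≈ 1210 kN·m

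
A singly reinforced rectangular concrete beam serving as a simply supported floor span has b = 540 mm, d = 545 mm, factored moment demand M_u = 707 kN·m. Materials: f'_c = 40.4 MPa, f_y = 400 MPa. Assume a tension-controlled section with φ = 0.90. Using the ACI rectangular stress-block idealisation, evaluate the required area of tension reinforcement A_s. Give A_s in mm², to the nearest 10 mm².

A_s ≈ 3910 mm²

M_n = M_u/φ = 707/0.90 = 785.556 kN·m.
With M_n = 0.85 f'_c a b (d − a/2), solve the quadratic for a:
a = d − √(d² − 2M_n/(0.85 f'_c b)) = 545 − √(545² − 2 × 785.556×10⁶/(0.85 × 40.4 × 540)) = 84.24 mm.
A_s = 0.85 f'_c a b / f_y = 0.85 × 40.4 × 84.24 × 540 / 400 = 3905.3 mm².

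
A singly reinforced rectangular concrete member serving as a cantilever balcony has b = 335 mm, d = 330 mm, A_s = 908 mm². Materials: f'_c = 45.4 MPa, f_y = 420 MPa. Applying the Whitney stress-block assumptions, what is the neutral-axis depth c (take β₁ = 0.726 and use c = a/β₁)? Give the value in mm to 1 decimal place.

T = A_s f_y = 908 × 420 = 381360 N = 381.36 kN.
Setting C = 0.85 f'_c a b equal to T: a = 381360/(0.85 × 45.4 × 335) = 29.500 mm.
With β₁ = 0.726, c = a/β₁ = 29.500/0.726 = 40.6 mm.

c ≈ 40.6 mm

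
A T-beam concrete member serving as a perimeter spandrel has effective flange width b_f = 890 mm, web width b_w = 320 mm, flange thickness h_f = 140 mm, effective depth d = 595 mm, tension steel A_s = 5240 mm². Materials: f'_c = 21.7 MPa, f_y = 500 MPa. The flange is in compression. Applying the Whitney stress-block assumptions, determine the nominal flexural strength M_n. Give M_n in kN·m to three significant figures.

M_n ≈ 1340 kN·m

Tension: T = A_s f_y = 5240 × 500 = 2620000 N.
Try a within the flange: a = T/(0.85 f'_c b_f) = 2620000/(0.85 × 21.7 × 890) = 159.60 mm.
a = 159.60 > h_f = 140 mm: the block extends into the web. Split into flange-overhang and web parts.
C_f = 0.85 f'_c (b_f − b_w) h_f = 0.85 × 21.7 × (890 − 320) × 140 = 1471911 N.
Remaining web compression depth: a_w = (T − C_f)/(0.85 f'_c b_w) = (2620000 − 1471911)/(0.85 × 21.7 × 320) = 194.51 mm.
M_n = C_f(d − h_f/2) + (T − C_f)(d − a_w/2) = 1471911 × (595 − 70) + 1148089 × (595 − 97.255) = 772.75 + 571.46 = 1344.21 × 10⁶ N·mm.
M_n = 1344.21 kN·m.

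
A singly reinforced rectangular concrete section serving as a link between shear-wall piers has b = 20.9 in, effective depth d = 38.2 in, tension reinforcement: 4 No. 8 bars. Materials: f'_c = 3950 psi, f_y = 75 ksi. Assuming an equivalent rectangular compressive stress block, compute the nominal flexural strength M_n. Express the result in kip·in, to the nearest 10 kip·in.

M_n ≈ 8650 kip·in

A_s = 4 × 0.79 = 3.16 in².
T = A_s f_y = 3.16 × 75 = 237 kips.
a = T/(0.85 f'_c b) = 237/(0.85 × 3.95 × 20.9) = 3.377 in.
M_n = T(d − a/2) = 237 × (38.2 − 1.6885) = 8653.2 kip·in.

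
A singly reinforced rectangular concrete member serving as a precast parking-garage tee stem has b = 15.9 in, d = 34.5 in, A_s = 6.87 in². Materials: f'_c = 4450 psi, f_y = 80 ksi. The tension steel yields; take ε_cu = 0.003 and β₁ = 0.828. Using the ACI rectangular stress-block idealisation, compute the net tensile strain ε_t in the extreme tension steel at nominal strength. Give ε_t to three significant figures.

a = A_s f_y/(0.85 f'_c b) = 9.138 in.
β₁ = 0.828, so c = a/β₁ = 9.138/0.828 = 11.036 in.
From the linear strain diagram with ε_cu = 0.003: ε_t = 0.003 (d − c)/c = 0.003 × (34.5 − 11.036)/11.036 = 0.00638.
Since ε_t ≥ 0.005, the section is tension-controlled.

ε_t ≈ 0.00638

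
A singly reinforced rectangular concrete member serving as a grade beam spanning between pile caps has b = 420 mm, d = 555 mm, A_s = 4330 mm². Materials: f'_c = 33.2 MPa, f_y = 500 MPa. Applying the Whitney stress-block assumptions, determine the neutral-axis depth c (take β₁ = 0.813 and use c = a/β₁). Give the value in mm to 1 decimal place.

c ≈ 224.7 mm

T = A_s f_y = 4330 × 500 = 2165000 N = 2165 kN.
Setting C = 0.85 f'_c a b equal to T: a = 2165000/(0.85 × 33.2 × 420) = 182.663 mm.
With β₁ = 0.813, c = a/β₁ = 182.663/0.813 = 224.7 mm.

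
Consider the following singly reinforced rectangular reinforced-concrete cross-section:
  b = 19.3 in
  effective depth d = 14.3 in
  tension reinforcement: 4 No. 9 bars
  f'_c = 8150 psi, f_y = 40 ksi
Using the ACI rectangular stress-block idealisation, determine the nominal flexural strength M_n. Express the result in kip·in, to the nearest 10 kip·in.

A_s = 4 × 1 = 4 in².
T = A_s f_y = 4 × 40 = 160 kips.
a = T/(0.85 f'_c b) = 160/(0.85 × 8.15 × 19.3) = 1.197 in.
M_n = T(d − a/2) = 160 × (14.3 − 0.5985) = 2192.2 kip·in.

M_n ≈ 2190 kip·in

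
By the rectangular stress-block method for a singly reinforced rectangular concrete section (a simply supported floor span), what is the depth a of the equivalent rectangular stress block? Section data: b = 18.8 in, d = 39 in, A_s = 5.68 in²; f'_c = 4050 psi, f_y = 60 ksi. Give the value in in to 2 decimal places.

a ≈ 5.27 in

T = A_s f_y = 5.68 × 60 = 340.8 kips.
a = T/(0.85 f'_c b) = 340.8/(0.85 × 4.05 × 18.8) = 5.27 in.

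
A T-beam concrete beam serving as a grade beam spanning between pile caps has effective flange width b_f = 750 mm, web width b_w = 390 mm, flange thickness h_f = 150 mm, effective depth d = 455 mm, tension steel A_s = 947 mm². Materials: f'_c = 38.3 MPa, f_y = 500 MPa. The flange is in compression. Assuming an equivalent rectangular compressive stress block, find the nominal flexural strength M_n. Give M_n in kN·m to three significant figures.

Tension: T = A_s f_y = 947 × 500 = 473500 N.
Try a within the flange: a = T/(0.85 f'_c b_f) = 473500/(0.85 × 38.3 × 750) = 19.39 mm.
Since a = 19.39 ≤ h_f = 150 mm, the stress block lies entirely in the flange; analyse as a rectangular beam of width b_f.
M_n = T(d − a/2) = 473500 × (455 − 9.695) = 210.85 × 10⁶ N·mm.
M_n = 210.85 kN·m.

M_n ≈ 211 kN·m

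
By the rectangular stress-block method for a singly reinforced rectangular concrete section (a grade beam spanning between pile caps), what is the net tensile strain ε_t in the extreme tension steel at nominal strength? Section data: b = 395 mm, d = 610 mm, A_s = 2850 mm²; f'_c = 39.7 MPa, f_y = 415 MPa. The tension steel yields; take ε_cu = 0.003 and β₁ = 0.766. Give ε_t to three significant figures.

a = A_s f_y/(0.85 f'_c b) = 88.73 mm.
β₁ = 0.766, so c = a/β₁ = 88.73/0.766 = 115.84 mm.
From the linear strain diagram with ε_cu = 0.003: ε_t = 0.003 (d − c)/c = 0.003 × (610 − 115.84)/115.84 = 0.0128.
Since ε_t ≥ 0.005, the section is tension-controlled.

ε_t ≈ 0.0128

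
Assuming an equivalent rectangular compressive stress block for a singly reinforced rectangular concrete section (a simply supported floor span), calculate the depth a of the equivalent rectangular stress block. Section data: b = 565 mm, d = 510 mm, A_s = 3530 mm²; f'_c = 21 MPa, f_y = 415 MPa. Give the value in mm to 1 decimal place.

T = A_s f_y = 3530 × 415 = 1464950 N = 1464.95 kN.
Setting C = 0.85 f'_c a b equal to T: a = 1464950/(0.85 × 21 × 565) = 145.3 mm.

a ≈ 145.3 mm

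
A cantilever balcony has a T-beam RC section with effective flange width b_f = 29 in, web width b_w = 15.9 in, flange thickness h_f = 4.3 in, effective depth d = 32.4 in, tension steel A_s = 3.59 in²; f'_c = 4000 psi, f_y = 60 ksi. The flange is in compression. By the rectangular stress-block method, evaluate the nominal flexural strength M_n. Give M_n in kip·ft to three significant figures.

Tension: T = A_s f_y = 3.59 × 60 = 215.4 kips.
Try a within the flange: a = T/(0.85 f'_c b_f) = 215.4/(0.85 × 4 × 29) = 2.185 in.
Since a = 2.185 ≤ h_f = 4.3 in, the stress block lies entirely in the flange; analyse as a rectangular beam of width b_f.
M_n = T(d − a/2) = 215.4 × (32.4 − 1.0925) = 6743.6 kip·in.
M_n = 6743.6/12 = 561.97 kip·ft.

M_n ≈ 562 kip·ft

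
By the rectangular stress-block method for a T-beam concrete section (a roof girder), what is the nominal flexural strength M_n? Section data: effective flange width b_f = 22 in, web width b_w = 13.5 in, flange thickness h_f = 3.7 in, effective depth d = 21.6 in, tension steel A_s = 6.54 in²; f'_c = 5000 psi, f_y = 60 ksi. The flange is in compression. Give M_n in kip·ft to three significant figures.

M_n ≈ 637 kip·ft

Tension: T = A_s f_y = 6.54 × 60 = 392.4 kips.
Try a within the flange: a = T/(0.85 f'_c b_f) = 392.4/(0.85 × 5 × 22) = 4.197 in.
a = 4.197 > h_f = 3.7 in: the block extends into the web. Split into flange-overhang and web parts.
C_f = 0.85 f'_c (b_f − b_w) h_f = 0.85 × 5 × (22 − 13.5) × 3.7 = 133.7 kips.
Remaining web compression depth: a_w = (T − C_f)/(0.85 f'_c b_w) = (392.4 − 133.7)/(0.85 × 5 × 13.5) = 4.509 in.
M_n = C_f(d − h_f/2) + (T − C_f)(d − a_w/2) = 133.7 × (21.6 − 1.85) + 258.7 × (21.6 − 2.2545) = 2640.6 + 5004.7 = 7645.3 kip·in.
M_n = 7645.3/12 = 637.11 kip·ft.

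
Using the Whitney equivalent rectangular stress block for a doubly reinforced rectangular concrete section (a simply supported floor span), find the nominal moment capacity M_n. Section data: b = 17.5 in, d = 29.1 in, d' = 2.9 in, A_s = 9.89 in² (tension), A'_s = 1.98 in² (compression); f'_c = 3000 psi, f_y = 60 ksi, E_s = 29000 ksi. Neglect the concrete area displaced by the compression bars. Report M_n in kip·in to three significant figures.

M_n ≈ 14400 kip·in

Assume both steels yield.
a = (A_s − A'_s) f_y/(0.85 f'_c b) = (9.89 − 1.98) × 60/(0.85 × 3 × 17.5) = 10.635 in.
c = a/β₁ = 10.635/0.85 = 12.512 in; ε'_s = 0.003(c − d')/c = 0.0023 ≥ ε_y = 0.0021, so the compression steel yields.
M_n = (A_s − A'_s) f_y (d − a/2) + A'_s f_y (d − d') = 474.6 × (29.1 − 5.3175) + 118.8 × (29.1 − 2.9) = 11287.2 + 3112.6 = 14399.8 kip·in.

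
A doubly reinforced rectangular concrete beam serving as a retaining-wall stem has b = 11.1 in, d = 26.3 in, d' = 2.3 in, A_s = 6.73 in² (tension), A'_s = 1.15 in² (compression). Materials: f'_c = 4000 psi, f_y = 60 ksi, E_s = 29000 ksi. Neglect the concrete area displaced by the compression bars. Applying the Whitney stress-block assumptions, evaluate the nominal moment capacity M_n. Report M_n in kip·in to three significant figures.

Assume both steels yield.
a = (A_s − A'_s) f_y/(0.85 f'_c b) = (6.73 − 1.15) × 60/(0.85 × 4 × 11.1) = 8.871 in.
c = a/β₁ = 8.871/0.85 = 10.436 in; ε'_s = 0.003(c − d')/c = 0.0023 ≥ ε_y = 0.0021, so the compression steel yields.
M_n = (A_s − A'_s) f_y (d − a/2) + A'_s f_y (d − d') = 334.8 × (26.3 − 4.4355) + 69 × (26.3 − 2.3) = 7320.2 + 1656.0 = 8976.2 kip·in.

M_n ≈ 8980 kip·in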